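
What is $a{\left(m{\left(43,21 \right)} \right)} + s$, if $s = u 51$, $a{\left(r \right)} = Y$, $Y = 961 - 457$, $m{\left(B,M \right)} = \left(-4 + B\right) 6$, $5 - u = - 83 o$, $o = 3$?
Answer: $13458$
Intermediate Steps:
$u = 254$ ($u = 5 - \left(-83\right) 3 = 5 - -249 = 5 + 249 = 254$)
$m{\left(B,M \right)} = -24 + 6 B$
$Y = 504$ ($Y = 961 - 457 = 504$)
$a{\left(r \right)} = 504$
$s = 12954$ ($s = 254 \cdot 51 = 12954$)
$a{\left(m{\left(43,21 \right)} \right)} + s = 504 + 12954 = 13458$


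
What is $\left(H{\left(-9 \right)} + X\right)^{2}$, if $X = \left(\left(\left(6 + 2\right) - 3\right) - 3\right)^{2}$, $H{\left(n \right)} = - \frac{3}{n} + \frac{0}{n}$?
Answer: $\frac{169}{9} \approx 18.778$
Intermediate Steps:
$H{\left(n \right)} = - \frac{3}{n}$ ($H{\left(n \right)} = - \frac{3}{n} + 0 = - \frac{3}{n}$)
$X = 4$ ($X = \left(\left(8 - 3\right) - 3\right)^{2} = \left(5 - 3\right)^{2} = 2^{2} = 4$)
$\left(H{\left(-9 \right)} + X\right)^{2} = \left(- \frac{3}{-9} + 4\right)^{2} = \left(\left(-3\right) \left(- \frac{1}{9}\right) + 4\right)^{2} = \left(\frac{1}{3} + 4\right)^{2} = \left(\frac{13}{3}\right)^{2} = \frac{169}{9}$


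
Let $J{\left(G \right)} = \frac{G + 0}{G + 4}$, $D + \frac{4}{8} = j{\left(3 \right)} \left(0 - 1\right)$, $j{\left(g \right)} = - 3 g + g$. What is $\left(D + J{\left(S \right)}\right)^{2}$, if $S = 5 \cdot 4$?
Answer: $\frac{361}{9} \approx 40.111$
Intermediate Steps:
$j{\left(g \right)} = - 2 g$
$D = \frac{11}{2}$ ($D = - \frac{1}{2} + \left(-2\right) 3 \left(0 - 1\right) = - \frac{1}{2} - -6 = - \frac{1}{2} + 6 = \frac{11}{2} \approx 5.5$)
$S = 20$
$J{\left(G \right)} = \frac{G}{4 + G}$
$\left(D + J{\left(S \right)}\right)^{2} = \left(\frac{11}{2} + \frac{20}{4 + 20}\right)^{2} = \left(\frac{11}{2} + \frac{20}{24}\right)^{2} = \left(\frac{11}{2} + 20 \cdot \frac{1}{24}\right)^{2} = \left(\frac{11}{2} + \frac{5}{6}\right)^{2} = \left(\frac{19}{3}\right)^{2} = \frac{361}{9}$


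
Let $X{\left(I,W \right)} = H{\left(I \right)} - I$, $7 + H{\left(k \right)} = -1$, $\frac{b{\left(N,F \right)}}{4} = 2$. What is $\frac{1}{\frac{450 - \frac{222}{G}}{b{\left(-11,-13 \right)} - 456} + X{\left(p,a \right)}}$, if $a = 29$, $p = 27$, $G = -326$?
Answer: $- \frac{73024}{2629301} \approx -0.027773$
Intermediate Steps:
$b{\left(N,F \right)} = 8$ ($b{\left(N,F \right)} = 4 \cdot 2 = 8$)
$H{\left(k \right)} = -8$ ($H{\left(k \right)} = -7 - 1 = -8$)
$X{\left(I,W \right)} = -8 - I$
$\frac{1}{\frac{450 - \frac{222}{G}}{b{\left(-11,-13 \right)} - 456} + X{\left(p,a \right)}} = \frac{1}{\frac{450 - \frac{222}{-326}}{8 - 456} - 35} = \frac{1}{\frac{450 - - \frac{111}{163}}{-448} - 35} = \frac{1}{\left(450 + \frac{111}{163}\right) \left(- \frac{1}{448}\right) - 35} = \frac{1}{\frac{73461}{163} \left(- \frac{1}{448}\right) - 35} = \frac{1}{- \frac{73461}{73024} - 35} = \frac{1}{- \frac{2629301}{73024}} = - \frac{73024}{2629301}$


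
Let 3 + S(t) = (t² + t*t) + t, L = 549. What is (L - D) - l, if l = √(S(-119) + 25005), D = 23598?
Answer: -23049 - √53205 ≈ -23280.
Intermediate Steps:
S(t) = -3 + t + 2*t² (S(t) = -3 + ((t² + t*t) + t) = -3 + ((t² + t²) + t) = -3 + (2*t² + t) = -3 + (t + 2*t²) = -3 + t + 2*t²)
l = √53205 (l = √((-3 - 119 + 2*(-119)²) + 25005) = √((-3 - 119 + 2*14161) + 25005) = √((-3 - 119 + 28322) + 25005) = √(28200 + 25005) = √53205 ≈ 230.66)
(L - D) - l = (549 - 1*23598) - √53205 = (549 - 23598) - √53205 = -23049 - √53205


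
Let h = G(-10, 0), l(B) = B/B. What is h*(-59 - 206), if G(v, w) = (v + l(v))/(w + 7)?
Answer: 2385/7 ≈ 340.71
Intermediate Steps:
l(B) = 1
G(v, w) = (1 + v)/(7 + w) (G(v, w) = (v + 1)/(w + 7) = (1 + v)/(7 + w))
h = -9/7 (h = (1 - 10)/(7 + 0) = -9/7 ≈ -1.2857)
h*(-59 - 206) = -9*(-59 - 206)/7 = -9/7*(-265) = 2385/7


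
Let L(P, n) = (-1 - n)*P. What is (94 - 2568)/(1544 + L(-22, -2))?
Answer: -1237/761 ≈ -1.6255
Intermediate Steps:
L(P, n) = P*(-1 - n)
(94 - 2568)/(1544 + L(-22, -2)) = (94 - 2568)/(1544 - 1*(-22)*(1 - 2)) = -2474/(1544 - 1*(-22)*(-1)) = -2474/(1544 - 22) = -2474/1522 = -2474*1/1522 = -1237/761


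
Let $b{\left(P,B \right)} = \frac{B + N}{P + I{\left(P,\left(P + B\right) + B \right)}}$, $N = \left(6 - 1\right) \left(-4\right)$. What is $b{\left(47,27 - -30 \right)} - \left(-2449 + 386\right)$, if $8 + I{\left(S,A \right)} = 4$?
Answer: $\frac{88746}{43} \approx 2063.9$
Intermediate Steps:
$I{\left(S,A \right)} = -4$ ($I{\left(S,A \right)} = -8 + 4 = -4$)
$N = -20$ ($N = 5 \left(-4\right) = -20$)
$b{\left(P,B \right)} = \frac{-20 + B}{-4 + P}$ ($b{\left(P,B \right)} = \frac{B - 20}{P - 4} = \frac{-20 + B}{-4 + P}$)
$b{\left(47,27 - -30 \right)} - \left(-2449 + 386\right) = \frac{-20 + \left(27 - -30\right)}{-4 + 47} - \left(-2449 + 386\right) = \frac{-20 + \left(27 + 30\right)}{43} - -2063 = \frac{-20 + 57}{43} + 2063 = \frac{1}{43} \cdot 37 + 2063 = \frac{37}{43} + 2063 = \frac{88746}{43}$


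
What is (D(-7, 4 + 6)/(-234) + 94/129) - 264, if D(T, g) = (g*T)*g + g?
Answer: -436561/1677 ≈ -260.32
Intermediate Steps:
D(T, g) = g + T*g**2 (D(T, g) = (T*g)*g + g = T*g**2 + g = g + T*g**2)
(D(-7, 4 + 6)/(-234) + 94/129) - 264 = (((4 + 6)*(1 - 7*(4 + 6)))/(-234) + 94/129) - 264 = ((10*(1 - 7*10))*(-1/234) + 94*(1/129)) - 264 = ((10*(1 - 70))*(-1/234) + 94/129) - 264 = ((10*(-69))*(-1/234) + 94/129) - 264 = (-690*(-1/234) + 94/129) - 264 = (115/39 + 94/129) - 264 = 6167/1677 - 264 = -436561/1677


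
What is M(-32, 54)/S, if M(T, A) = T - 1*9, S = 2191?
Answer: -41/2191 ≈ -0.018713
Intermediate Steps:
M(T, A) = -9 + T (M(T, A) = T - 9 = -9 + T)
M(-32, 54)/S = (-9 - 32)/2191 = -41*1/2191 = -41/2191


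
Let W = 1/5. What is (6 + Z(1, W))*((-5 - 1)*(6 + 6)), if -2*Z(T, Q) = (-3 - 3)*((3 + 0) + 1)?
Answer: -1296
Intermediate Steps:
W = ⅕ (W = 1*(⅕) = ⅕ ≈ 0.20000)
Z(T, Q) = 12 (Z(T, Q) = -(-3 - 3)*((3 + 0) + 1)/2 = -(-3)*(3 + 1) = -(-3)*4 = -½*(-24) = 12)
(6 + Z(1, W))*((-5 - 1)*(6 + 6)) = (6 + 12)*((-5 - 1)*(6 + 6)) = 18*(-6*12) = 18*(-72) = -1296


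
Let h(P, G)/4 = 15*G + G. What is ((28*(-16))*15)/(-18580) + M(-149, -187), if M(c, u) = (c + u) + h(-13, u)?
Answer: -11430080/929 ≈ -12304.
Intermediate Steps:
h(P, G) = 64*G (h(P, G) = 4*(15*G + G) = 4*(16*G) = 64*G)
M(c, u) = c + 65*u (M(c, u) = (c + u) + 64*u = c + 65*u)
((28*(-16))*15)/(-18580) + M(-149, -187) = ((28*(-16))*15)/(-18580) + (-149 + 65*(-187)) = -448*15*(-1/18580) + (-149 - 12155) = -6720*(-1/18580) - 12304 = 336/929 - 12304 = -11430080/929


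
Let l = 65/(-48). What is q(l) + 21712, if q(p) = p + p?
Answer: 521023/24 ≈ 21709.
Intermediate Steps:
l = -65/48 (l = 65*(-1/48) = -65/48 ≈ -1.3542)
q(p) = 2*p
q(l) + 21712 = 2*(-65/48) + 21712 = -65/24 + 21712 = 521023/24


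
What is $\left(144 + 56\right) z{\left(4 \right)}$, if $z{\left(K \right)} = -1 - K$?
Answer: $-1000$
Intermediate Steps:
$\left(144 + 56\right) z{\left(4 \right)} = \left(144 + 56\right) \left(-1 - 4\right) = 200 \left(-1 - 4\right) = 200 \left(-5\right) = -1000$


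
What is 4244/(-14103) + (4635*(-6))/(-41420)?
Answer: 21641795/58414626 ≈ 0.37049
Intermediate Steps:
4244/(-14103) + (4635*(-6))/(-41420) = 4244*(-1/14103) - 27810*(-1/41420) = -4244/14103 + 2781/4142 = 21641795/58414626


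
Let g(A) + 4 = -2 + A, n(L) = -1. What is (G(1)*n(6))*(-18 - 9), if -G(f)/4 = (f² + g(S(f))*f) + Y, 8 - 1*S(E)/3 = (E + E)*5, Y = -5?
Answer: 1728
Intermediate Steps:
S(E) = 24 - 30*E (S(E) = 24 - 3*(E + E)*5 = 24 - 3*2*E*5 = 24 - 30*E)
g(A) = -6 + A (g(A) = -4 + (-2 + A) = -6 + A)
G(f) = 20 - 4*f² - 4*f*(18 - 30*f) (G(f) = -4*((f² + (-6 + (24 - 30*f))*f) - 5) = -4*((f² + (18 - 30*f)*f) - 5) = -4*((f² + f*(18 - 30*f)) - 5) = -4*(-5 + f² + f*(18 - 30*f)) = 20 - 4*f² - 4*f*(18 - 30*f))
(G(1)*n(6))*(-18 - 9) = ((20 - 72*1 + 116*1²)*(-1))*(-18 - 9) = ((20 - 72 + 116*1)*(-1))*(-27) = ((20 - 72 + 116)*(-1))*(-27) = (64*(-1))*(-27) = -64*(-27) = 1728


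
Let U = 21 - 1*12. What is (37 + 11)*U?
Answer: 432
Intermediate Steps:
U = 9 (U = 21 - 12 = 9)
(37 + 11)*U = (37 + 11)*9 = 48*9 = 432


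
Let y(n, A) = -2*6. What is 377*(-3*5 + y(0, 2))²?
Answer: 274833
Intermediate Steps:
y(n, A) = -12
377*(-3*5 + y(0, 2))² = 377*(-3*5 - 12)² = 377*(-15 - 12)² = 377*(-27)² = 377*729 = 274833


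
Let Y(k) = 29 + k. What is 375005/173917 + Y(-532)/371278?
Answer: 139143626139/64571555926 ≈ 2.1549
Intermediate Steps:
375005/173917 + Y(-532)/371278 = 375005/173917 + (29 - 532)/371278 = 375005*(1/173917) - 503*1/371278 = 375005/173917 - 503/371278 = 139143626139/64571555926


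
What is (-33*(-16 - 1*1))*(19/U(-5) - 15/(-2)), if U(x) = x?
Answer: 20757/10 ≈ 2075.7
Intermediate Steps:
(-33*(-16 - 1*1))*(19/U(-5) - 15/(-2)) = (-33*(-16 - 1*1))*(19/(-5) - 15/(-2)) = (-33*(-16 - 1))*(19*(-1/5) - 15*(-1/2)) = (-33*(-17))*(-19/5 + 15/2) = 561*(37/10) = 20757/10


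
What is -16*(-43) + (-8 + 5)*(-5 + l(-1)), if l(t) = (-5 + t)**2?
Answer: 595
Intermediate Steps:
-16*(-43) + (-8 + 5)*(-5 + l(-1)) = -16*(-43) + (-8 + 5)*(-5 + (-5 - 1)**2) = 688 - 3*(-5 + (-6)**2) = 688 - 3*(-5 + 36) = 688 - 3*31 = 688 - 93 = 595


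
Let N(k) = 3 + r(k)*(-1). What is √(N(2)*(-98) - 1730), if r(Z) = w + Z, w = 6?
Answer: 2*I*√310 ≈ 35.214*I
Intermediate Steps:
r(Z) = 6 + Z
N(k) = -3 - k (N(k) = 3 + (6 + k)*(-1) = 3 + (-6 - k) = -3 - k)
√(N(2)*(-98) - 1730) = √((-3 - 1*2)*(-98) - 1730) = √((-3 - 2)*(-98) - 1730) = √(-5*(-98) - 1730) = √(490 - 1730) = √(-1240) = 2*I*√310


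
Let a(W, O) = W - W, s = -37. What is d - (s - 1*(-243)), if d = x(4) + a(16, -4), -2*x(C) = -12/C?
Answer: -409/2 ≈ -204.50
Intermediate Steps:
a(W, O) = 0
x(C) = 6/C (x(C) = -(-6)/C = 6/C)
d = 3/2 (d = 6/4 + 0 = 6*(¼) + 0 = 3/2 + 0 = 3/2 ≈ 1.5000)
d - (s - 1*(-243)) = 3/2 - (-37 - 1*(-243)) = 3/2 - (-37 + 243) = 3/2 - 1*206 = 3/2 - 206 = -409/2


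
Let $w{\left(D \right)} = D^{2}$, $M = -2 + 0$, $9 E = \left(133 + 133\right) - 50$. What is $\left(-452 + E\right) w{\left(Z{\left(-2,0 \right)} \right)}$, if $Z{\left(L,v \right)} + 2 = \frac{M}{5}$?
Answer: $- \frac{61632}{25} \approx -2465.3$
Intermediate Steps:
$E = 24$ ($E = \frac{\left(133 + 133\right) - 50}{9} = \frac{266 - 50}{9} = \frac{1}{9} \cdot 216 = 24$)
$M = -2$
$Z{\left(L,v \right)} = - \frac{12}{5}$ ($Z{\left(L,v \right)} = -2 - \frac{2}{5} = - \frac{12}{5}$)
$\left(-452 + E\right) w{\left(Z{\left(-2,0 \right)} \right)} = \left(-452 + 24\right) \left(- \frac{12}{5}\right)^{2} = \left(-428\right) \frac{144}{25} = - \frac{61632}{25}$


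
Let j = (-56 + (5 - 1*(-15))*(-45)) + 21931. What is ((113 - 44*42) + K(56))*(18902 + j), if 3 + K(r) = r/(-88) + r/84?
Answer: -2287065581/33 ≈ -6.9305e+7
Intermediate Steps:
K(r) = -3 + r/1848 (K(r) = -3 + (r/(-88) + r/84) = -3 + (r*(-1/88) + r*(1/84)) = -3 + (-r/88 + r/84) = -3 + r/1848)
j = 20975 (j = (-56 + (5 + 15)*(-45)) + 21931 = (-56 + 20*(-45)) + 21931 = (-56 - 900) + 21931 = -956 + 21931 = 20975)
((113 - 44*42) + K(56))*(18902 + j) = ((113 - 44*42) + (-3 + (1/1848)*56))*(18902 + 20975) = ((113 - 1848) + (-3 + 1/33))*39877 = (-1735 - 98/33)*39877 = -57353/33*39877 = -2287065581/33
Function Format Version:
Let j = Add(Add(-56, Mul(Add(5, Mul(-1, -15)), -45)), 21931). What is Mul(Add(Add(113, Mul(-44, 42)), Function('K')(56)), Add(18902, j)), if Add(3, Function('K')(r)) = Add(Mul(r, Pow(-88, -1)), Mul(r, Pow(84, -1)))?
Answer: Rational(-2287065581, 33) ≈ -6.9305e+7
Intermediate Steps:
Function('K')(r) = Add(-3, Mul(Rational(1, 1848), r)) (Function('K')(r) = Add(-3, Add(Mul(r, Pow(-88, -1)), Mul(r, Pow(84, -1)))) = Add(-3, Add(Mul(r, Rational(-1, 88)), Mul(r, Rational(1, 84)))) = Add(-3, Add(Mul(Rational(-1, 88), r), Mul(Rational(1, 84), r))) = Add(-3, Mul(Rational(1, 1848), r)))
j = 20975 (j = Add(Add(-56, Mul(Add(5, 15), -45)), 21931) = Add(Add(-56, Mul(20, -45)), 21931) = Add(Add(-56, -900), 21931) = Add(-956, 21931) = 20975)
Mul(Add(Add(113, Mul(-44, 42)), Function('K')(56)), Add(18902, j)) = Mul(Add(Add(113, Mul(-44, 42)), Add(-3, Mul(Rational(1, 1848), 56))), Add(18902, 20975)) = Mul(Add(Add(113, -1848), Add(-3, Rational(1, 33))), 39877) = Mul(Add(-1735, Rational(-98, 33)), 39877) = Mul(Rational(-57353, 33), 39877) = Rational(-2287065581, 33)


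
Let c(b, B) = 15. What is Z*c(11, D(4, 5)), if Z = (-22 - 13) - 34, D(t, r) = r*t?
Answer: -1035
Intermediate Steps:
Z = -69 (Z = -35 - 34 = -69)
Z*c(11, D(4, 5)) = -69*15 = -1035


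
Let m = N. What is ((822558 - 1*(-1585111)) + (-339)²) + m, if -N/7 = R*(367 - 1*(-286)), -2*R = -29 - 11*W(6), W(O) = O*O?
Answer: 3102505/2 ≈ 1.5513e+6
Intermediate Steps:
W(O) = O²
R = 425/2 (R = -(-29 - 11*6²)/2 = -(-29 - 11*36)/2 = -(-29 - 396)/2 = -½*(-425) = 425/2 ≈ 212.50)
N = -1942675/2 (N = -2975*(367 - 1*(-286))/2 = -2975*(367 + 286)/2 = -2975*653/2 = -7*277525/2 = -1942675/2 ≈ -9.7134e+5)
m = -1942675/2 ≈ -9.7134e+5
((822558 - 1*(-1585111)) + (-339)²) + m = ((822558 - 1*(-1585111)) + (-339)²) - 1942675/2 = ((822558 + 1585111) + 114921) - 1942675/2 = (2407669 + 114921) - 1942675/2 = 2522590 - 1942675/2 = 3102505/2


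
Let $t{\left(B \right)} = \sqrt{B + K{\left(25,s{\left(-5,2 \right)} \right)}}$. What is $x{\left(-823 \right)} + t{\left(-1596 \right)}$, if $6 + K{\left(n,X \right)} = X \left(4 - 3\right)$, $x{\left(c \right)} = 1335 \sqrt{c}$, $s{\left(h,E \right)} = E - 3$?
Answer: $i \left(\sqrt{1603} + 1335 \sqrt{823}\right) \approx 38339.0 i$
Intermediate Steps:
$s{\left(h,E \right)} = -3 + E$ ($s{\left(h,E \right)} = E - 3 = -3 + E$)
$K{\left(n,X \right)} = -6 + X$ ($K{\left(n,X \right)} = -6 + X \left(4 - 3\right) = -6 + X 1 = -6 + X$)
$t{\left(B \right)} = \sqrt{-7 + B}$ ($t{\left(B \right)} = \sqrt{B + \left(-6 + \left(-3 + 2\right)\right)} = \sqrt{B - 7} = \sqrt{-7 + B}$)
$x{\left(-823 \right)} + t{\left(-1596 \right)} = 1335 \sqrt{-823} + \sqrt{-7 - 1596} = 1335 i \sqrt{823} + \sqrt{-1603} = 1335 i \sqrt{823} + i \sqrt{1603} = i \sqrt{1603} + 1335 i \sqrt{823}$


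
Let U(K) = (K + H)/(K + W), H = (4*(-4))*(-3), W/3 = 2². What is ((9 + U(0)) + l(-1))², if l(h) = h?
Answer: 144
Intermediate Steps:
W = 12 (W = 3*2² = 3*4 = 12)
H = 48 (H = -16*(-3) = 48)
U(K) = (48 + K)/(12 + K) (U(K) = (K + 48)/(K + 12) = (48 + K)/(12 + K))
((9 + U(0)) + l(-1))² = ((9 + (48 + 0)/(12 + 0)) - 1)² = ((9 + 48/12) - 1)² = ((9 + (1/12)*48) - 1)² = ((9 + 4) - 1)² = (13 - 1)² = 12² = 144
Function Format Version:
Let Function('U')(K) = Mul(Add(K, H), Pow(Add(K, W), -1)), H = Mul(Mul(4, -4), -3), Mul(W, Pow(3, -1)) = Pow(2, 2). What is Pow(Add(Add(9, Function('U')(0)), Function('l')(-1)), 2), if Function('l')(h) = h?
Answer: 144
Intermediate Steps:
W = 12 (W = Mul(3, Pow(2, 2)) = Mul(3, 4) = 12)
H = 48 (H = Mul(-16, -3) = 48)
Function('U')(K) = Mul(Pow(Add(12, K), -1), Add(48, K)) (Function('U')(K) = Mul(Add(K, 48), Pow(Add(K, 12), -1)) = Mul(Add(48, K), Pow(Add(12, K), -1)) = Mul(Pow(Add(12, K), -1), Add(48, K)))
Pow(Add(Add(9, Function('U')(0)), Function('l')(-1)), 2) = Pow(Add(Add(9, Mul(Pow(Add(12, 0), -1), Add(48, 0))), -1), 2) = Pow(Add(Add(9, Mul(Pow(12, -1), 48)), -1), 2) = Pow(Add(Add(9, Mul(Rational(1, 12), 48)), -1), 2) = Pow(Add(Add(9, 4), -1), 2) = Pow(Add(13, -1), 2) = Pow(12, 2) = 144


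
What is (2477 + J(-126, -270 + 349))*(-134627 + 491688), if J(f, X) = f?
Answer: 839450411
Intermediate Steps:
(2477 + J(-126, -270 + 349))*(-134627 + 491688) = (2477 - 126)*(-134627 + 491688) = 2351*357061 = 839450411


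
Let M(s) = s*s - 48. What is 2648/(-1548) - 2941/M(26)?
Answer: -1553903/243036 ≈ -6.3937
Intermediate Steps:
M(s) = -48 + s² (M(s) = s² - 48 = -48 + s²)
2648/(-1548) - 2941/M(26) = 2648/(-1548) - 2941/(-48 + 26²) = 2648*(-1/1548) - 2941/(-48 + 676) = -662/387 - 2941/628 = -1553903/243036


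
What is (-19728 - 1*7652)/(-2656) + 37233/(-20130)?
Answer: 18844523/2227720 ≈ 8.4591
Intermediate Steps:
(-19728 - 1*7652)/(-2656) + 37233/(-20130) = (-19728 - 7652)*(-1/2656) + 37233*(-1/20130) = -27380*(-1/2656) - 12411/6710 = 6845/664 - 12411/6710 = 18844523/2227720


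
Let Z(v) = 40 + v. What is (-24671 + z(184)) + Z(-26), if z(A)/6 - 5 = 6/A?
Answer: -1132833/46 ≈ -24627.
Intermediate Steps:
z(A) = 30 + 36/A (z(A) = 30 + 6*(6/A) = 30 + 36/A)
(-24671 + z(184)) + Z(-26) = (-24671 + (30 + 36/184)) + (40 - 26) = (-24671 + (30 + 36*(1/184))) + 14 = (-24671 + (30 + 9/46)) + 14 = (-24671 + 1389/46) + 14 = -1133477/46 + 14 = -1132833/46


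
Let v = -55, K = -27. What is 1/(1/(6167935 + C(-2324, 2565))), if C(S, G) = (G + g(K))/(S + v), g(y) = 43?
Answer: 14673514757/2379 ≈ 6.1679e+6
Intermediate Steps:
C(S, G) = (43 + G)/(-55 + S) (C(S, G) = (G + 43)/(S - 55) = (43 + G)/(-55 + S))
1/(1/(6167935 + C(-2324, 2565))) = 1/(1/(6167935 + (43 + 2565)/(-55 - 2324))) = 1/(1/(6167935 + 2608/(-2379))) = 1/(1/(6167935 - 1/2379*2608)) = 1/(1/(6167935 - 2608/2379)) = 1/(1/(14673514757/2379)) = 1/(2379/14673514757) = 14673514757/2379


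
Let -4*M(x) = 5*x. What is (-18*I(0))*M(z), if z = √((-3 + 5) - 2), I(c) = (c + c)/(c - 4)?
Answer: 0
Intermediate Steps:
I(c) = 2*c/(-4 + c) (I(c) = (2*c)/(-4 + c) = 2*c/(-4 + c))
z = 0 (z = √(2 - 2) = √0 = 0)
M(x) = -5*x/4
(-18*I(0))*M(z) = (-36*0/(-4 + 0))*(-5/4*0) = -36*0/(-4)*0 = -36*0*(-1)/4*0 = -18*0*0 = 0*0 = 0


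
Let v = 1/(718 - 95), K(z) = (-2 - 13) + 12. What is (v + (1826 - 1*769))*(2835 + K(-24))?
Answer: 1864905984/623 ≈ 2.9934e+6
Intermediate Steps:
K(z) = -3 (K(z) = -15 + 12 = -3)
v = 1/623 ≈ 0.0016051
(v + (1826 - 1*769))*(2835 + K(-24)) = (1/623 + (1826 - 1*769))*(2835 - 3) = (1/623 + (1826 - 769))*2832 = (1/623 + 1057)*2832 = (658512/623)*2832 = 1864905984/623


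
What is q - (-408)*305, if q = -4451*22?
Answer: 26518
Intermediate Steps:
q = -97922
q - (-408)*305 = -97922 - (-408)*305 = -97922 - 1*(-124440) = -97922 + 124440 = 26518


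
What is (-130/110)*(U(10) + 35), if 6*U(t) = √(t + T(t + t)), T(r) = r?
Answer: -455/11 - 13*√30/66 ≈ -42.443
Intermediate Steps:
U(t) = √3*√t/6 (U(t) = √(t + (t + t))/6 = √(t + 2*t)/6 = √(3*t)/6 = (√3*√t)/6 = √3*√t/6)
(-130/110)*(U(10) + 35) = (-130/110)*(√3*√10/6 + 35) = (-130*1/110)*(√30/6 + 35) = -13*(35 + √30/6)/11 = -455/11 - 13*√30/66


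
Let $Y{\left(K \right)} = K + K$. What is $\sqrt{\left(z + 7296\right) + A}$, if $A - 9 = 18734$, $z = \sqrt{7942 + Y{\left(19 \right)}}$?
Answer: $\sqrt{26039 + 2 \sqrt{1995}} \approx 161.64$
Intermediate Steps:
$Y{\left(K \right)} = 2 K$
$z = 2 \sqrt{1995}$ ($z = \sqrt{7942 + 2 \cdot 19} = \sqrt{7942 + 38} = \sqrt{7980} = 2 \sqrt{1995} \approx 89.331$)
$A = 18743$ ($A = 9 + 18734 = 18743$)
$\sqrt{\left(z + 7296\right) + A} = \sqrt{\left(2 \sqrt{1995} + 7296\right) + 18743} = \sqrt{\left(7296 + 2 \sqrt{1995}\right) + 18743} = \sqrt{26039 + 2 \sqrt{1995}}$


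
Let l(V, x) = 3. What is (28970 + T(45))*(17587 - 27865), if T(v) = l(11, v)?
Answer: -297784494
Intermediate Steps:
T(v) = 3
(28970 + T(45))*(17587 - 27865) = (28970 + 3)*(17587 - 27865) = 28973*(-10278) = -297784494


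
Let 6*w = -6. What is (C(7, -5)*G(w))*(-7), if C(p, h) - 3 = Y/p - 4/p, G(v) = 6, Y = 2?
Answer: -114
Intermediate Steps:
w = -1 (w = (1/6)*(-6) = -1)
C(p, h) = 3 - 2/p (C(p, h) = 3 + (2/p - 4/p) = 3 - 2/p)
(C(7, -5)*G(w))*(-7) = ((3 - 2/7)*6)*(-7) = ((19/7)*6)*(-7) = (114/7)*(-7) = -114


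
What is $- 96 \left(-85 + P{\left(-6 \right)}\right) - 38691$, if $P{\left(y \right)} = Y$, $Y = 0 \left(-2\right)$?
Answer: $-30531$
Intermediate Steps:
$Y = 0$
$P{\left(y \right)} = 0$
$- 96 \left(-85 + P{\left(-6 \right)}\right) - 38691 = - 96 \left(-85 + 0\right) - 38691 = \left(-96\right) \left(-85\right) - 38691 = 8160 - 38691 = -30531$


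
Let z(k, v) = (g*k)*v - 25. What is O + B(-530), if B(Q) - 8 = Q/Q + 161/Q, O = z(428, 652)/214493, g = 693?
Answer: 103483063227/113681290 ≈ 910.29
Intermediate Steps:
z(k, v) = -25 + 693*k*v (z(k, v) = (693*k)*v - 25 = 693*k*v - 25 = -25 + 693*k*v)
O = 193385783/214493 (O = (-25 + 693*428*652)/214493 = (-25 + 193385808)*(1/214493) = 193385783*(1/214493) = 193385783/214493 ≈ 901.59)
B(Q) = 9 + 161/Q (B(Q) = 8 + (Q/Q + 161/Q) = 8 + (1 + 161/Q) = 9 + 161/Q)
O + B(-530) = 193385783/214493 + (9 + 161/(-530)) = 193385783/214493 + (9 + 161*(-1/530)) = 193385783/214493 + (9 - 161/530) = 193385783/214493 + 4609/530 = 103483063227/113681290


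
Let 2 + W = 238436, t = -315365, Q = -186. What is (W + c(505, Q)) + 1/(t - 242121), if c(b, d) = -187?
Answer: 132819367041/557486 ≈ 2.3825e+5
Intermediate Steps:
W = 238434 (W = -2 + 238436 = 238434)
(W + c(505, Q)) + 1/(t - 242121) = (238434 - 187) + 1/(-315365 - 242121) = 238247 + 1/(-557486) = 238247 - 1/557486 = 132819367041/557486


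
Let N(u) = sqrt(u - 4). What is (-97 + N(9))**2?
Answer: (97 - sqrt(5))**2 ≈ 8980.2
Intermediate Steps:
N(u) = sqrt(-4 + u)
(-97 + N(9))**2 = (-97 + sqrt(-4 + 9))**2 = (-97 + sqrt(5))**2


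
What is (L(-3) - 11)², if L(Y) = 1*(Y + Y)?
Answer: 289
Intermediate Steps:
L(Y) = 2*Y (L(Y) = 1*(2*Y) = 2*Y)
(L(-3) - 11)² = (2*(-3) - 11)² = (-6 - 11)² = (-17)² = 289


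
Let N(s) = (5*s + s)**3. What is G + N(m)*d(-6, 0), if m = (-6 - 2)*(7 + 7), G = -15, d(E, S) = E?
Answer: 1820786673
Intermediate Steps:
m = -112 (m = -8*14 = -112)
N(s) = 216*s**3 (N(s) = (6*s)**3 = 216*s**3)
G + N(m)*d(-6, 0) = -15 + (216*(-112)**3)*(-6) = -15 + (216*(-1404928))*(-6) = -15 - 303464448*(-6) = -15 + 1820786688 = 1820786673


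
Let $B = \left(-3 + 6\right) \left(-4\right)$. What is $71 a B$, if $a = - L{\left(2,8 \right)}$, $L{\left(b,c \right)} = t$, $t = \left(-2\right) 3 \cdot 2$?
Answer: $-10224$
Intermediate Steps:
$t = -12$ ($t = \left(-6\right) 2 = -12$)
$L{\left(b,c \right)} = -12$
$a = 12$ ($a = \left(-1\right) \left(-12\right) = 12$)
$B = -12$ ($B = 3 \left(-4\right) = -12$)
$71 a B = 71 \cdot 12 \left(-12\right) = 852 \left(-12\right) = -10224$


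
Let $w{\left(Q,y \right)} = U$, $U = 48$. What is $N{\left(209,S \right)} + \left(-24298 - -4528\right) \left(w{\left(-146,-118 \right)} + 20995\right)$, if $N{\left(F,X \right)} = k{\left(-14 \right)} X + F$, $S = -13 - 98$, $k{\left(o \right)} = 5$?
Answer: $-416020456$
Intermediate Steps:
$w{\left(Q,y \right)} = 48$
$S = -111$ ($S = -13 - 98 = -111$)
$N{\left(F,X \right)} = F + 5 X$ ($N{\left(F,X \right)} = 5 X + F = F + 5 X$)
$N{\left(209,S \right)} + \left(-24298 - -4528\right) \left(w{\left(-146,-118 \right)} + 20995\right) = \left(209 + 5 \left(-111\right)\right) + \left(-24298 - -4528\right) \left(48 + 20995\right) = \left(209 - 555\right) + \left(-24298 + 4528\right) 21043 = -346 - 416020110 = -416020456$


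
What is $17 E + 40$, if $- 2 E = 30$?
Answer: $-215$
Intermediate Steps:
$E = -15$ ($E = \left(- \frac{1}{2}\right) 30 = -15$)
$17 E + 40 = 17 \left(-15\right) + 40 = -255 + 40 = -215$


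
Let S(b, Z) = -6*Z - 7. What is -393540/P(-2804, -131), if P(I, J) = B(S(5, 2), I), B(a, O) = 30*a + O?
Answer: 28110/241 ≈ 116.64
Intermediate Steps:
S(b, Z) = -7 - 6*Z
B(a, O) = O + 30*a
P(I, J) = -570 + I (P(I, J) = I + 30*(-7 - 6*2) = I + 30*(-7 - 12) = I + 30*(-19) = I - 570 = -570 + I)
-393540/P(-2804, -131) = -393540/(-570 - 2804) = -393540/(-3374) = -393540*(-1/3374) = 28110/241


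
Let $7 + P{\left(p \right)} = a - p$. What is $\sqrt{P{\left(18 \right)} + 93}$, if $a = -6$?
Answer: $\sqrt{62} \approx 7.874$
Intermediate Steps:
$P{\left(p \right)} = -13 - p$ ($P{\left(p \right)} = -7 - \left(6 + p\right) = -13 - p$)
$\sqrt{P{\left(18 \right)} + 93} = \sqrt{\left(-13 - 18\right) + 93} = \sqrt{-31 + 93} = \sqrt{62}$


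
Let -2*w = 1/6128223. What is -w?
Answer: 1/12256446 ≈ 8.1590e-8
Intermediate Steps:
w = -1/12256446 (w = -½/6128223 = -½*1/6128223 = -1/12256446 ≈ -8.1590e-8)
-w = -1*(-1/12256446) = 1/12256446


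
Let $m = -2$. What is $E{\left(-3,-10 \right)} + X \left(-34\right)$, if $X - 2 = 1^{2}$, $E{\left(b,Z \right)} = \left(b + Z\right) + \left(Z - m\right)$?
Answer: $-123$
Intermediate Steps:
$E{\left(b,Z \right)} = 2 + b + 2 Z$ ($E{\left(b,Z \right)} = \left(b + Z\right) + \left(Z - -2\right) = \left(Z + b\right) + \left(Z + 2\right) = \left(Z + b\right) + \left(2 + Z\right) = 2 + b + 2 Z$)
$X = 3$ ($X = 2 + 1^{2} = 2 + 1 = 3$)
$E{\left(-3,-10 \right)} + X \left(-34\right) = \left(2 - 3 + 2 \left(-10\right)\right) + 3 \left(-34\right) = \left(2 - 3 - 20\right) - 102 = -21 - 102 = -123$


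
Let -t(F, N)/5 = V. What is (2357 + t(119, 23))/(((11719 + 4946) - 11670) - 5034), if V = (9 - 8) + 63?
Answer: -679/13 ≈ -52.231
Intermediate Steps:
V = 64 (V = 1 + 63 = 64)
t(F, N) = -320 (t(F, N) = -5*64 = -320)
(2357 + t(119, 23))/(((11719 + 4946) - 11670) - 5034) = (2357 - 320)/(((11719 + 4946) - 11670) - 5034) = 2037/((16665 - 11670) - 5034) = 2037/(4995 - 5034) = 2037/(-39) = 2037*(-1/39) = -679/13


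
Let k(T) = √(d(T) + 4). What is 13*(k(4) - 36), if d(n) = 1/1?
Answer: -468 + 13*√5 ≈ -438.93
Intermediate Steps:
d(n) = 1
k(T) = √5 (k(T) = √(1 + 4) = √5)
13*(k(4) - 36) = 13*(√5 - 36) = 13*(-36 + √5) = -468 + 13*√5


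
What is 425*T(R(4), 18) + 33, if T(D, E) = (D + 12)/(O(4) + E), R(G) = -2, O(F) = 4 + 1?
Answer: 5009/23 ≈ 217.78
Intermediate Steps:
O(F) = 5
T(D, E) = (12 + D)/(5 + E) (T(D, E) = (D + 12)/(5 + E) = (12 + D)/(5 + E))
425*T(R(4), 18) + 33 = 425*((12 - 2)/(5 + 18)) + 33 = 425*(10/23) + 33 = 4250/23 + 33 = 5009/23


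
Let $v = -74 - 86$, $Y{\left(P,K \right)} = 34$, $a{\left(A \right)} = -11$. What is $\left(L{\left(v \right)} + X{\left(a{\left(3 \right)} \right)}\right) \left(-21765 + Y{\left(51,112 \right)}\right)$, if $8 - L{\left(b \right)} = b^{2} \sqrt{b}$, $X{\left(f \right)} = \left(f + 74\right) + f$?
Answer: $-1303860 + 2225254400 i \sqrt{10} \approx -1.3039 \cdot 10^{6} + 7.0369 \cdot 10^{9} i$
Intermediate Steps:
$X{\left(f \right)} = 74 + 2 f$ ($X{\left(f \right)} = \left(74 + f\right) + f = 74 + 2 f$)
$v = -160$ ($v = -74 - 86 = -160$)
$L{\left(b \right)} = 8 - b^{\frac{5}{2}}$ ($L{\left(b \right)} = 8 - b^{2} \sqrt{b} = 8 - b^{\frac{5}{2}}$)
$\left(L{\left(v \right)} + X{\left(a{\left(3 \right)} \right)}\right) \left(-21765 + Y{\left(51,112 \right)}\right) = \left(\left(8 - \left(-160\right)^{\frac{5}{2}}\right) + \left(74 + 2 \left(-11\right)\right)\right) \left(-21765 + 34\right) = \left(\left(8 - 102400 i \sqrt{10}\right) + \left(74 - 22\right)\right) \left(-21731\right) = \left(\left(8 - 102400 i \sqrt{10}\right) + 52\right) \left(-21731\right) = \left(60 - 102400 i \sqrt{10}\right) \left(-21731\right) = -1303860 + 2225254400 i \sqrt{10}$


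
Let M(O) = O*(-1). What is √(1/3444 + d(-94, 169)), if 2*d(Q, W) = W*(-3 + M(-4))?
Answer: √250567359/1722 ≈ 9.1924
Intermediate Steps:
M(O) = -O
d(Q, W) = W/2 (d(Q, W) = (W*(-3 - 1*(-4)))/2 = (W*(-3 + 4))/2 = (W*1)/2 = W/2)
√(1/3444 + d(-94, 169)) = √(1/3444 + (½)*169) = √(1/3444 + 169/2) = √(291019/3444) = √250567359/1722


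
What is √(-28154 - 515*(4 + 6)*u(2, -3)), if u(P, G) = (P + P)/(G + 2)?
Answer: I*√7554 ≈ 86.914*I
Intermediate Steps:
u(P, G) = 2*P/(2 + G) (u(P, G) = (2*P)/(2 + G) = 2*P/(2 + G))
√(-28154 - 515*(4 + 6)*u(2, -3)) = √(-28154 - 515*(4 + 6)*2*2/(2 - 3)) = √(-28154 - 5150*2*2/(-1)) = √(-28154 - 5150*2*2*(-1)) = √(-28154 - 5150*(-4)) = √(-28154 - 515*(-40)) = √(-28154 + 20600) = √(-7554) = I*√7554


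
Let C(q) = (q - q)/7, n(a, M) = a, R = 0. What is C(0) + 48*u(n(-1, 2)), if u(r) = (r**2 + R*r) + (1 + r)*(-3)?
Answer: 48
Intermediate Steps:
C(q) = 0 (C(q) = 0*(1/7) = 0)
u(r) = -3 + r**2 - 3*r (u(r) = (r**2 + 0*r) + (1 + r)*(-3) = (r**2 + 0) + (-3 - 3*r) = r**2 + (-3 - 3*r) = -3 + r**2 - 3*r)
C(0) + 48*u(n(-1, 2)) = 0 + 48*(-3 + (-1)**2 - 3*(-1)) = 0 + 48*(-3 + 1 + 3) = 0 + 48*1 = 0 + 48 = 48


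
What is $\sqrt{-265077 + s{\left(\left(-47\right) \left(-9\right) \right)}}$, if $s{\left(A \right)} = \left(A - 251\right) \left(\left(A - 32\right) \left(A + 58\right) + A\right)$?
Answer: $\sqrt{32155891} \approx 5670.6$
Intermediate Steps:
$s{\left(A \right)} = \left(-251 + A\right) \left(A + \left(-32 + A\right) \left(58 + A\right)\right)$ ($s{\left(A \right)} = \left(-251 + A\right) \left(\left(-32 + A\right) \left(58 + A\right) + A\right) = \left(-251 + A\right) \left(A + \left(-32 + A\right) \left(58 + A\right)\right)$)
$\sqrt{-265077 + s{\left(\left(-47\right) \left(-9\right) \right)}} = \sqrt{-265077 + \left(465856 + \left(\left(-47\right) \left(-9\right)\right)^{3} - 8633 \left(\left(-47\right) \left(-9\right)\right) - 224 \left(\left(-47\right) \left(-9\right)\right)^{2}\right)} = \sqrt{-265077 + \left(465856 + 423^{3} - 3651759 - 224 \cdot 423^{2}\right)} = \sqrt{-265077 + \left(465856 + 75686967 - 3651759 - 40080096\right)} = \sqrt{-265077 + 32420968} = \sqrt{32155891}$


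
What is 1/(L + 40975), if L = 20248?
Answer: 1/61223 ≈ 1.6334e-5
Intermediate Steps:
1/(L + 40975) = 1/(20248 + 40975) = 1/61223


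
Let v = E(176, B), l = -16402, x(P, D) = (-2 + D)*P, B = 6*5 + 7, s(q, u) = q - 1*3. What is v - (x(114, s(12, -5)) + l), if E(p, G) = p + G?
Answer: 15817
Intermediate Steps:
s(q, u) = -3 + q (s(q, u) = q - 3 = -3 + q)
B = 37 (B = 30 + 7 = 37)
x(P, D) = P*(-2 + D)
E(p, G) = G + p
v = 213 (v = 37 + 176 = 213)
v - (x(114, s(12, -5)) + l) = 213 - (114*(-2 + (-3 + 12)) - 16402) = 213 - (114*(-2 + 9) - 16402) = 213 - (114*7 - 16402) = 213 - (798 - 16402) = 213 - 1*(-15604) = 213 + 15604 = 15817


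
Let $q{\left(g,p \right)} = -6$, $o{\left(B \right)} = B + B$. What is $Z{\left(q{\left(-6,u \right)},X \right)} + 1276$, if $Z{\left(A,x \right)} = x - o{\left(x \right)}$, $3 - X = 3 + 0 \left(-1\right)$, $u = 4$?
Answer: $1276$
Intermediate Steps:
$X = 0$ ($X = 3 - \left(3 + 0 \left(-1\right)\right) = 3 - \left(3 + 0\right) = 3 - 3 = 0$)
$o{\left(B \right)} = 2 B$
$Z{\left(A,x \right)} = - x$ ($Z{\left(A,x \right)} = x - 2 x = - x$)
$Z{\left(q{\left(-6,u \right)},X \right)} + 1276 = \left(-1\right) 0 + 1276 = 0 + 1276 = 1276$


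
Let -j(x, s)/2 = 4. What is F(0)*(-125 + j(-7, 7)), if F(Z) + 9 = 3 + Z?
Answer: 798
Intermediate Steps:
j(x, s) = -8 (j(x, s) = -2*4 = -8)
F(Z) = -6 + Z (F(Z) = -9 + (3 + Z) = -6 + Z)
F(0)*(-125 + j(-7, 7)) = (-6 + 0)*(-125 - 8) = -6*(-133) = 798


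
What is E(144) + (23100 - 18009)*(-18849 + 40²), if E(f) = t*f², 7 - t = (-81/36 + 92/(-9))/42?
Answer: -613643445/7 ≈ -8.7663e+7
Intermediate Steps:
t = 11033/1512 (t = 7 - (-81/36 + 92/(-9))/42 = 7 - (-81*1/36 + 92*(-⅑))/42 = 7 - (-9/4 - 92/9)/42 = 7 - (-449)/(36*42) = 7 - 1*(-449/1512) = 7 + 449/1512 = 11033/1512 ≈ 7.2970)
E(f) = 11033*f²/1512
E(144) + (23100 - 18009)*(-18849 + 40²) = (11033/1512)*144² + (23100 - 18009)*(-18849 + 40²) = (11033/1512)*20736 + 5091*(-18849 + 1600) = 1059168/7 + 5091*(-17249) = 1059168/7 - 87814659 = -613643445/7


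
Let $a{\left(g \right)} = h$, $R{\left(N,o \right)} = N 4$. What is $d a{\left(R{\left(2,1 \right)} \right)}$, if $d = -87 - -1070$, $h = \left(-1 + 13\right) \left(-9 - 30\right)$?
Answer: $-460044$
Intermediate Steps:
$R{\left(N,o \right)} = 4 N$
$h = -468$ ($h = 12 \left(-39\right) = -468$)
$d = 983$ ($d = -87 + 1070 = 983$)
$a{\left(g \right)} = -468$
$d a{\left(R{\left(2,1 \right)} \right)} = 983 \left(-468\right) = -460044$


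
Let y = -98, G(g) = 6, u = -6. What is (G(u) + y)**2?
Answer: 8464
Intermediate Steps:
(G(u) + y)**2 = (6 - 98)**2 = (-92)**2 = 8464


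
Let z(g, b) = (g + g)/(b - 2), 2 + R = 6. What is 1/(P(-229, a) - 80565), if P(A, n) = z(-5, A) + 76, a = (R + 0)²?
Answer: -231/18592949 ≈ -1.2424e-5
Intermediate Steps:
R = 4 (R = -2 + 6 = 4)
z(g, b) = 2*g/(-2 + b) (z(g, b) = (2*g)/(-2 + b) = 2*g/(-2 + b))
a = 16 (a = (4 + 0)² = 4² = 16)
P(A, n) = 76 - 10/(-2 + A) (P(A, n) = 2*(-5)/(-2 + A) + 76 = -10/(-2 + A) + 76 = 76 - 10/(-2 + A))
1/(P(-229, a) - 80565) = 1/(2*(-81 + 38*(-229))/(-2 - 229) - 80565) = 1/(2*(-81 - 8702)/(-231) - 80565) = 1/(2*(-1/231)*(-8783) - 80565) = 1/(17566/231 - 80565) = 1/(-18592949/231) = -231/18592949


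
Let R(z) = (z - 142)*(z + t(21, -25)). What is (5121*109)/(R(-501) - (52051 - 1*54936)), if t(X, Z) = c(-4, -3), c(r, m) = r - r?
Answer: 558189/325028 ≈ 1.7174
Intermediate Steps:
c(r, m) = 0
t(X, Z) = 0
R(z) = z*(-142 + z) (R(z) = (z - 142)*(z + 0) = (-142 + z)*z = z*(-142 + z))
(5121*109)/(R(-501) - (52051 - 1*54936)) = (5121*109)/(-501*(-142 - 501) - (52051 - 1*54936)) = 558189/(-501*(-643) - (52051 - 54936)) = 558189/(322143 - 1*(-2885)) = 558189/(322143 + 2885) = 558189/325028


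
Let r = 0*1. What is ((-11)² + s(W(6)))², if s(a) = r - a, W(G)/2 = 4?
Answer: 12769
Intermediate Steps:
r = 0
W(G) = 8 (W(G) = 2*4 = 8)
s(a) = -a (s(a) = 0 - a = -a)
((-11)² + s(W(6)))² = ((-11)² - 1*8)² = (121 - 8)² = 113² = 12769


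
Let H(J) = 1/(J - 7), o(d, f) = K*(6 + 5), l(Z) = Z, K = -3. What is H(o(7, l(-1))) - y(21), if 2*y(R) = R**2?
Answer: -8821/40 ≈ -220.52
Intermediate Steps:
o(d, f) = -33 (o(d, f) = -3*(6 + 5) = -3*11 = -33)
H(J) = 1/(-7 + J)
y(R) = R**2/2
H(o(7, l(-1))) - y(21) = 1/(-7 - 33) - 21**2/2 = 1/(-40) - 441/2 = -1/40 - 1*441/2 = -1/40 - 441/2 = -8821/40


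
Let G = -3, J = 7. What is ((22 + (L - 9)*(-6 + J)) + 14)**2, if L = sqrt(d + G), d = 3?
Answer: 729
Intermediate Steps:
L = 0 (L = sqrt(3 - 3) = sqrt(0) = 0)
((22 + (L - 9)*(-6 + J)) + 14)**2 = ((22 + (0 - 9)*(-6 + 7)) + 14)**2 = ((22 - 9*1) + 14)**2 = ((22 - 9) + 14)**2 = (13 + 14)**2 = 27**2 = 729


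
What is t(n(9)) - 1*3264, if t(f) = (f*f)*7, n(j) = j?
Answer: -2697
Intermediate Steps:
t(f) = 7*f² (t(f) = f²*7 = 7*f²)
t(n(9)) - 1*3264 = 7*9² - 1*3264 = 7*81 - 3264 = 567 - 3264 = -2697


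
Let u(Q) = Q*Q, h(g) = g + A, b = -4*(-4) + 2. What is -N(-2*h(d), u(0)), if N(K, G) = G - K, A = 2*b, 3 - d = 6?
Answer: -66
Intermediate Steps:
d = -3 (d = 3 - 1*6 = 3 - 6 = -3)
b = 18 (b = 16 + 2 = 18)
A = 36 (A = 2*18 = 36)
h(g) = 36 + g (h(g) = g + 36 = 36 + g)
u(Q) = Q²
-N(-2*h(d), u(0)) = -(0² - (-2)*(36 - 3)) = -(0 - (-2)*33) = -(0 - 1*(-66)) = -(0 + 66) = -1*66 = -66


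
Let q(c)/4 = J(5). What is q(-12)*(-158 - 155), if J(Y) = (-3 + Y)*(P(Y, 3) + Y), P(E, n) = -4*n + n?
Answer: 10016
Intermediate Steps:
P(E, n) = -3*n
J(Y) = (-9 + Y)*(-3 + Y) (J(Y) = (-3 + Y)*(-3*3 + Y) = (-3 + Y)*(-9 + Y) = (-9 + Y)*(-3 + Y))
q(c) = -32 (q(c) = 4*(27 + 5² - 12*5) = 4*(27 + 25 - 60) = 4*(-8) = -32)
q(-12)*(-158 - 155) = -32*(-158 - 155) = -32*(-313) = 10016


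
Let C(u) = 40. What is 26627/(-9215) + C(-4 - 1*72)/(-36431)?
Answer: -970416837/335711665 ≈ -2.8906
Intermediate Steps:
26627/(-9215) + C(-4 - 1*72)/(-36431) = 26627/(-9215) + 40/(-36431) = 26627*(-1/9215) + 40*(-1/36431) = -26627/9215 - 40/36431 = -970416837/335711665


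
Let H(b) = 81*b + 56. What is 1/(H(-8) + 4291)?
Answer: 1/3699 ≈ 0.00027034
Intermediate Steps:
H(b) = 56 + 81*b
1/(H(-8) + 4291) = 1/((56 + 81*(-8)) + 4291) = 1/((56 - 648) + 4291) = 1/(-592 + 4291) = 1/3699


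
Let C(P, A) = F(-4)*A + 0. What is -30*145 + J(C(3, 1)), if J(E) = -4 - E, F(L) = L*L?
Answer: -4370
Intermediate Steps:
F(L) = L**2
C(P, A) = 16*A (C(P, A) = (-4)**2*A + 0 = 16*A + 0 = 16*A)
-30*145 + J(C(3, 1)) = -30*145 + (-4 - 16) = -4350 + (-4 - 1*16) = -4350 + (-4 - 16) = -4350 - 20 = -4370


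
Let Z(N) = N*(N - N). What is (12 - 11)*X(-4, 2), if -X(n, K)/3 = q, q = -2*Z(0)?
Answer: 0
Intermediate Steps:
Z(N) = 0 (Z(N) = N*0 = 0)
q = 0 (q = -2*0 = 0)
X(n, K) = 0 (X(n, K) = -3*0 = 0)
(12 - 11)*X(-4, 2) = (12 - 11)*0 = 1*0 = 0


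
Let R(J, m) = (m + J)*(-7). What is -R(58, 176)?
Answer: 1638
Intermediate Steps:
R(J, m) = -7*J - 7*m (R(J, m) = (J + m)*(-7) = -7*J - 7*m)
-R(58, 176) = -(-7*58 - 7*176) = -(-406 - 1232) = -1*(-1638) = 1638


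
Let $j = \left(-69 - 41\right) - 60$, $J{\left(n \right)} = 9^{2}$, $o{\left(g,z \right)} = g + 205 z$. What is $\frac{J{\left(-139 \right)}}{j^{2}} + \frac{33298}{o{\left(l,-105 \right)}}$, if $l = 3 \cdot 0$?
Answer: $- \frac{38422747}{24882900} \approx -1.5441$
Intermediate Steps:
$l = 0$
$J{\left(n \right)} = 81$
$j = -170$ ($j = -110 - 60 = -170$)
$\frac{J{\left(-139 \right)}}{j^{2}} + \frac{33298}{o{\left(l,-105 \right)}} = \frac{81}{\left(-170\right)^{2}} + \frac{33298}{0 + 205 \left(-105\right)} = \frac{81}{28900} + \frac{33298}{0 - 21525} = 81 \cdot \frac{1}{28900} + \frac{33298}{-21525} = \frac{81}{28900} + 33298 \left(- \frac{1}{21525}\right) = \frac{81}{28900} - \frac{33298}{21525} = - \frac{38422747}{24882900}$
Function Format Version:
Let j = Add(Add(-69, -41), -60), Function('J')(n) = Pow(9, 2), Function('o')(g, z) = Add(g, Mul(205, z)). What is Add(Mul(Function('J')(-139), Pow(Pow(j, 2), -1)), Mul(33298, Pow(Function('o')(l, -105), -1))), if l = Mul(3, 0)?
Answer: Rational(-38422747, 24882900) ≈ -1.5441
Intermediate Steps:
l = 0
Function('J')(n) = 81
j = -170 (j = Add(-110, -60) = -170)
Add(Mul(Function('J')(-139), Pow(Pow(j, 2), -1)), Mul(33298, Pow(Function('o')(l, -105), -1))) = Add(Mul(81, Pow(Pow(-170, 2), -1)), Mul(33298, Pow(Add(0, Mul(205, -105)), -1))) = Add(Mul(81, Pow(28900, -1)), Mul(33298, Pow(Add(0, -21525), -1))) = Add(Mul(81, Rational(1, 28900)), Mul(33298, Pow(-21525, -1))) = Add(Rational(81, 28900), Mul(33298, Rational(-1, 21525))) = Add(Rational(81, 28900), Rational(-33298, 21525)) = Rational(-38422747, 24882900)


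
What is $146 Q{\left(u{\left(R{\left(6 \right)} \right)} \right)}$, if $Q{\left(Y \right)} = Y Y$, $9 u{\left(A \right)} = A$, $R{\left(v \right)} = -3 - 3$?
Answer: $\frac{584}{9} \approx 64.889$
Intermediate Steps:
$R{\left(v \right)} = -6$ ($R{\left(v \right)} = -3 - 3 = -6$)
$u{\left(A \right)} = \frac{A}{9}$
$Q{\left(Y \right)} = Y^{2}$
$146 Q{\left(u{\left(R{\left(6 \right)} \right)} \right)} = 146 \left(\frac{1}{9} \left(-6\right)\right)^{2} = 146 \left(- \frac{2}{3}\right)^{2} = 146 \cdot \frac{4}{9} = \frac{584}{9}$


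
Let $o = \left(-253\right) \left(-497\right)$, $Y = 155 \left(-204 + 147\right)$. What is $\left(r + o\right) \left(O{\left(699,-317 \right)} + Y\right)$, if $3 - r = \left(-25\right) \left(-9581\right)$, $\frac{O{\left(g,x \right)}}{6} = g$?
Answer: $528057621$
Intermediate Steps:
$O{\left(g,x \right)} = 6 g$
$Y = -8835$ ($Y = 155 \left(-57\right) = -8835$)
$r = -239522$ ($r = 3 - \left(-25\right) \left(-9581\right) = 3 - 239525 = -239522$)
$o = 125741$
$\left(r + o\right) \left(O{\left(699,-317 \right)} + Y\right) = \left(-239522 + 125741\right) \left(6 \cdot 699 - 8835\right) = - 113781 \left(4194 - 8835\right) = \left(-113781\right) \left(-4641\right) = 528057621$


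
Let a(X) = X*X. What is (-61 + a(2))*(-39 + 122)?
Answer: -4731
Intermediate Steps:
a(X) = X²
(-61 + a(2))*(-39 + 122) = (-61 + 2²)*(-39 + 122) = (-61 + 4)*83 = -57*83 = -4731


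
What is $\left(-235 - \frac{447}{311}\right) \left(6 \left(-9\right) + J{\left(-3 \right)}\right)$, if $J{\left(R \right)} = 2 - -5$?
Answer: $\frac{3456004}{311} \approx 11113.0$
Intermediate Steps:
$J{\left(R \right)} = 7$ ($J{\left(R \right)} = 2 + 5 = 7$)
$\left(-235 - \frac{447}{311}\right) \left(6 \left(-9\right) + J{\left(-3 \right)}\right) = \left(-235 - \frac{447}{311}\right) \left(6 \left(-9\right) + 7\right) = \left(-235 - \frac{447}{311}\right) \left(-54 + 7\right) = \left(-235 - \frac{447}{311}\right) \left(-47\right) = \left(- \frac{73532}{311}\right) \left(-47\right) = \frac{3456004}{311}$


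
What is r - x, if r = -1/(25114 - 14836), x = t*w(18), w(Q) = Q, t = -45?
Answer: 8325179/10278 ≈ 810.00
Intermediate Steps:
x = -810 (x = -45*18 = -810)
r = -1/10278 ≈ -9.7295e-5
r - x = -1/10278 - 1*(-810) = -1/10278 + 810 = 8325179/10278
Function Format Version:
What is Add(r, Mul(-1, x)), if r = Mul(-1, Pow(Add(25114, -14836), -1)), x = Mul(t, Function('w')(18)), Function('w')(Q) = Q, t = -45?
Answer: Rational(8325179, 10278) ≈ 810.00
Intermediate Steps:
x = -810 (x = Mul(-45, 18) = -810)
r = Rational(-1, 10278) (r = Mul(-1, Pow(10278, -1)) = Mul(-1, Rational(1, 10278)) = Rational(-1, 10278) ≈ -9.7295e-5)
Add(r, Mul(-1, x)) = Add(Rational(-1, 10278), Mul(-1, -810)) = Add(Rational(-1, 10278), 810) = Rational(8325179, 10278)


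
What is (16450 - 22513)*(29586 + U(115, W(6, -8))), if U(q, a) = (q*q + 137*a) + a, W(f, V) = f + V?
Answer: -257889705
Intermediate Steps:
W(f, V) = V + f
U(q, a) = q**2 + 138*a (U(q, a) = (q**2 + 137*a) + a = q**2 + 138*a)
(16450 - 22513)*(29586 + U(115, W(6, -8))) = (16450 - 22513)*(29586 + (115**2 + 138*(-8 + 6))) = -6063*(29586 + (13225 + 138*(-2))) = -6063*(29586 + (13225 - 276)) = -6063*(29586 + 12949) = -6063*42535 = -257889705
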